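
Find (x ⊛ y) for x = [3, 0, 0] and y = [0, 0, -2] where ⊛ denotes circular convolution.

(x ⊛ y)[n] = Σ(m=0 to 2) x[m] · y[(n-m) mod 3]

Computing each output sample:
(x ⊛ y)[0] = 0
(x ⊛ y)[1] = 0
(x ⊛ y)[2] = -6

x ⊛ y = [0, 0, -6]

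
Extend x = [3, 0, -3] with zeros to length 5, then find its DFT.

Original 3-point DFT: [0, 4.5000-2.5981i, 4.5000+2.5981i]
Zero-padded 5-point DFT provides frequency interpolation.

DFT_5([x, 0, ...]) = [0, 5.4271+1.7634i, 2.0729-2.8532i, 2.0729+2.8532i, 5.4271-1.7634i]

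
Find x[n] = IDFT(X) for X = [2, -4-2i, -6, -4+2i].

x[n] = (1/4) Σ(k=0 to 3) X[k] · e^(2πikn/4)

Computing each x[n]:
x[0] = -3
x[1] = 3
x[2] = 1
x[3] = 1

x = [-3, 3, 1, 1]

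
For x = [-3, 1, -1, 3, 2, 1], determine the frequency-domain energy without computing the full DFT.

Parseval: Σ|x[n]|² = (1/N)Σ|X[k]|², so Σ|X[k]|² = N·Σ|x[n]|² = 6·25.0000

Σ|X[k]|² = N·Σ|x[n]|² = 6·25.0000 = 150.0000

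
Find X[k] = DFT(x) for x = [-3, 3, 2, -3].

X[k] = Σ(n=0 to 3) x[n] · ω_4^(nk)
where ω_4 = e^(-2πi/4)

Computing each X[k]:
X[0] = -1
X[1] = -5-6i
X[2] = -1
X[3] = -5+6i

X = [-1, -5-6i, -1, -5+6i]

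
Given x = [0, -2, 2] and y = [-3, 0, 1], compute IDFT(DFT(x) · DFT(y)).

(x ⊛ y)[n] = Σ(m=0 to 2) x[m] · y[(n-m) mod 3]

Computing each output sample:
(x ⊛ y)[0] = -2
(x ⊛ y)[1] = 8
(x ⊛ y)[2] = -6

x ⊛ y = [-2, 8, -6]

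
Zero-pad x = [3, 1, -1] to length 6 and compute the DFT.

Original 3-point DFT: [3, 3.0000-1.7321i, 3.0000+1.7321i]
Zero-padded 6-point DFT provides frequency interpolation.

DFT_6([x, 0, ...]) = [3, 4, 3.0000-1.7321i, 1, 3.0000+1.7321i, 4]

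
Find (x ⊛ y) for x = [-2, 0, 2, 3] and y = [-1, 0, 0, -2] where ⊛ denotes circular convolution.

(x ⊛ y)[n] = Σ(m=0 to 3) x[m] · y[(n-m) mod 4]

Computing each output sample:
(x ⊛ y)[0] = 2
(x ⊛ y)[1] = -4
(x ⊛ y)[2] = -8
(x ⊛ y)[3] = 1

x ⊛ y = [2, -4, -8, 1]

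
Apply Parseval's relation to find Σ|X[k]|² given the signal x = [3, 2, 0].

Parseval: Σ|x[n]|² = (1/N)Σ|X[k]|², so Σ|X[k]|² = N·Σ|x[n]|² = 3·13.0000

Σ|X[k]|² = N·Σ|x[n]|² = 3·13.0000 = 39.0000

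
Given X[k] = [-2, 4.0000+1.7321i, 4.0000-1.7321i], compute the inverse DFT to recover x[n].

x[n] = (1/3) Σ(k=0 to 2) X[k] · e^(2πikn/3)

Computing each x[n]:
x[0] = 2
x[1] = -3
x[2] = -1

x = [2, -3, -1]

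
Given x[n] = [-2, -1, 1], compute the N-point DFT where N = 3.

X[k] = Σ(n=0 to 2) x[n] · ω_3^(nk)
where ω_3 = e^(-2πi/3)

Computing each X[k]:
X[0] = -2
X[1] = -2.0000+1.7321i
X[2] = -2.0000-1.7321i

X = [-2, -2.0000+1.7321i, -2.0000-1.7321i]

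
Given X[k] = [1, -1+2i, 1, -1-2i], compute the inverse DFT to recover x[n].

x[n] = (1/4) Σ(k=0 to 3) X[k] · e^(2πikn/4)

Computing each x[n]:
x[0] = 0
x[1] = -1
x[2] = 1
x[3] = 1

x = [0, -1, 1, 1]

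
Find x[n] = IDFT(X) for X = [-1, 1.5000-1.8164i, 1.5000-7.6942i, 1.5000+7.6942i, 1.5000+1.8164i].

x[n] = (1/5) Σ(k=0 to 4) X[k] · e^(2πikn/5)

Computing each x[n]:
x[0] = 1
x[1] = 2
x[2] = -3
x[3] = 2
x[4] = -3

x = [1, 2, -3, 2, -3]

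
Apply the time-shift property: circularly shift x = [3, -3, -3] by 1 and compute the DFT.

Time shift by 1: X_shifted[k] = ω_3^(1k) · X[k]
Shifted x = [-3, 3, -3]

DFT(x[n-1]) = [-3, -3.0000-5.1962i, -3.0000+5.1962i]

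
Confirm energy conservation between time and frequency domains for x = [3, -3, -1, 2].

Time domain:
Σ|x[n]|² = |3|² + |-3|² + |-1|² + |2|² = 23.0000

Frequency domain:
(1/4)Σ|X[k]|² = (1/4)(|1|² + |4+5i|² + |3|² + |4-5i|²) = (1/4)·92.0000 = 23.0000

Both sides agree, confirming Parseval's theorem.

Σ|x[n]|² = (1/N)Σ|X[k]|² = 23.0000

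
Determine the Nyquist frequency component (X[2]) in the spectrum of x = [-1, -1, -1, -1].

X[2] = Σ(n=0 to 3) x[n] · ω_4^(2n) where ω_4 = e^(-2πi/4)
= (-1)·ω_4^0 + (-1)·ω_4^2 + (-1)·ω_4^4 + (-1)·ω_4^6

X[2] = 0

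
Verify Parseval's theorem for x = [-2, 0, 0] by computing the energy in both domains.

Time domain:
Σ|x[n]|² = |-2|² + |0|² + |0|² = 4.0000

Frequency domain:
(1/3)Σ|X[k]|² = (1/3)(|-2|² + |-2|² + |-2|²) = (1/3)·12.0000 = 4.0000

Both sides agree, confirming Parseval's theorem.

Σ|x[n]|² = (1/N)Σ|X[k]|² = 4.0000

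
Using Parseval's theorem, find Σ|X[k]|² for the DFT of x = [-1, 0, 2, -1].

Parseval: Σ|x[n]|² = (1/N)Σ|X[k]|², so Σ|X[k]|² = N·Σ|x[n]|² = 4·6.0000

Σ|X[k]|² = N·Σ|x[n]|² = 4·6.0000 = 24.0000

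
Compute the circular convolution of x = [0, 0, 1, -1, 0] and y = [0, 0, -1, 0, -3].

(x ⊛ y)[n] = Σ(m=0 to 4) x[m] · y[(n-m) mod 5]

Computing each output sample:
(x ⊛ y)[0] = 1
(x ⊛ y)[1] = -3
(x ⊛ y)[2] = 3
(x ⊛ y)[3] = 0
(x ⊛ y)[4] = -1

x ⊛ y = [1, -3, 3, 0, -1]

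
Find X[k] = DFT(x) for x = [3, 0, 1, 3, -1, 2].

X[k] = Σ(n=0 to 5) x[n] · ω_6^(nk)
where ω_6 = e^(-2πi/6)

Computing each X[k]:
X[0] = 8
X[1] = 1
X[2] = 5.0000+3.4641i
X[3] = -2
X[4] = 5.0000-3.4641i
X[5] = 1

X = [8, 1, 5.0000+3.4641i, -2, 5.0000-3.4641i, 1]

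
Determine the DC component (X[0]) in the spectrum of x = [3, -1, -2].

X[0] = Σ(n=0 to 2) x[n] · ω_3^0 = Σ x[n]
= (3) + (-1) + (-2)

X[0] = 0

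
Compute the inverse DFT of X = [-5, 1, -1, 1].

x[n] = (1/4) Σ(k=0 to 3) X[k] · e^(2πikn/4)

Computing each x[n]:
x[0] = -1
x[1] = -1
x[2] = -2
x[3] = -1

x = [-1, -1, -2, -1]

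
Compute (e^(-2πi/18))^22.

Since ω_18^18 = 1, powers reduce modulo 18.
22 mod 18 = 4
So ω_18^22 = ω_18^4 = e^(-2πi·4/18)

ω_18^22 = ω_18^4 = 0.1736-0.9848i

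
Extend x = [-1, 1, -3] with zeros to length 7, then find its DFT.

Original 3-point DFT: [-3, -3.4641i, 3.4641i]
Zero-padded 7-point DFT provides frequency interpolation.

DFT_7([x, 0, ...]) = [-3, 0.2911+2.1430i, 1.4804-2.2766i, -3.7714-2.7794i, -3.7714+2.7794i, 1.4804+2.2766i, 0.2911-2.1430i]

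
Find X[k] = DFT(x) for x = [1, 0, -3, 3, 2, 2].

X[k] = Σ(n=0 to 5) x[n] · ω_6^(nk)
where ω_6 = e^(-2πi/6)

Computing each X[k]:
X[0] = 5
X[1] = -0.5000+6.0622i
X[2] = 3.5000-2.5981i
X[3] = -5
X[4] = 3.5000+2.5981i
X[5] = -0.5000-6.0622i

X = [5, -0.5000+6.0622i, 3.5000-2.5981i, -5, 3.5000+2.5981i, -0.5000-6.0622i]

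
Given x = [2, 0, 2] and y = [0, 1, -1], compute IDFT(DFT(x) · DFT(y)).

(x ⊛ y)[n] = Σ(m=0 to 2) x[m] · y[(n-m) mod 3]

Computing each output sample:
(x ⊛ y)[0] = 2
(x ⊛ y)[1] = 0
(x ⊛ y)[2] = -2

x ⊛ y = [2, 0, -2]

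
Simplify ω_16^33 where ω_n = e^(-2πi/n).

Since ω_16^16 = 1, powers reduce modulo 16.
33 mod 16 = 1
So ω_16^33 = ω_16^1 = e^(-2πi·1/16)

ω_16^33 = ω_16^1 = 0.9239-0.3827i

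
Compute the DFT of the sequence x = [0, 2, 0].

X[k] = Σ(n=0 to 2) x[n] · ω_3^(nk)
where ω_3 = e^(-2πi/3)

Computing each X[k]:
X[0] = 2
X[1] = -1.0000-1.7321i
X[2] = -1.0000+1.7321i

X = [2, -1.0000-1.7321i, -1.0000+1.7321i]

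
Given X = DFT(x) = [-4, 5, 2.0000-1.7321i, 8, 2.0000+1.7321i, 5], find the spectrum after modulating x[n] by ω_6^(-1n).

Modulation property: DFT(ω_6^(-1n)·x[n]) = X[(k-1) mod 6], so circularly shift X by 1 positions.

X[k-1] = [5, -4, 5, 2.0000-1.7321i, 8, 2.0000+1.7321i]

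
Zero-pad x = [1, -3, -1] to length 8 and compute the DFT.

Original 3-point DFT: [-3, 3.0000+1.7321i, 3.0000-1.7321i]
Zero-padded 8-point DFT provides frequency interpolation.

DFT_8([x, 0, ...]) = [-3, -1.1213+3.1213i, 2+3i, 3.1213+1.1213i, 3, 3.1213-1.1213i, 2-3i, -1.1213-3.1213i]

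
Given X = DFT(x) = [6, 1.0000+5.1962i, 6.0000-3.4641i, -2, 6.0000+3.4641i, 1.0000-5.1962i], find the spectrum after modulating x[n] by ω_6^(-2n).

Modulation property: DFT(ω_6^(-2n)·x[n]) = X[(k-2) mod 6], so circularly shift X by 2 positions.

X[k-2] = [6.0000+3.4641i, 1.0000-5.1962i, 6, 1.0000+5.1962i, 6.0000-3.4641i, -2]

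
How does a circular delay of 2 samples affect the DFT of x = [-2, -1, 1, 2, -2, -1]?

Time shift by 2: X_shifted[k] = ω_6^(2k) · X[k]
Shifted x = [-2, -1, -2, -1, 1, 2]

DFT(x[n-2]) = [-3, 5.1962i, -3, -3, -3, -5.1962i]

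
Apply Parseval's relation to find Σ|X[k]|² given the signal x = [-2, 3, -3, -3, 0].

Parseval: Σ|x[n]|² = (1/N)Σ|X[k]|², so Σ|X[k]|² = N·Σ|x[n]|² = 5·31.0000

Σ|X[k]|² = N·Σ|x[n]|² = 5·31.0000 = 155.0000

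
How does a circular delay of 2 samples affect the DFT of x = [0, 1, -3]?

Time shift by 2: X_shifted[k] = ω_3^(2k) · X[k]
Shifted x = [1, -3, 0]

DFT(x[n-2]) = [-2, 2.5000+2.5981i, 2.5000-2.5981i]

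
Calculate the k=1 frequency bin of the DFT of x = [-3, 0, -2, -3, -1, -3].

X[1] = Σ(n=0 to 5) x[n] · ω_6^(1n) where ω_6 = e^(-2πi/6)
= (-3)·ω_6^0 + (0)·ω_6^1 + (-2)·ω_6^2 + (-3)·ω_6^3 + (-1)·ω_6^4 + (-3)·ω_6^5

X[1] = -1.7321i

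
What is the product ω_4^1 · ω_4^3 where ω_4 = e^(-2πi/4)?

The primitive 4th roots of unity are ω_4^k for k coprime to 4: k ∈ {1, 3}
Their product equals the constant term of the cyclotomic polynomial Φ_4(x) up to sign.
For n ≥ 3, the product of all primitive nth roots of unity is 1. (For n=1 it is 1; for n=2 it is -1.)

1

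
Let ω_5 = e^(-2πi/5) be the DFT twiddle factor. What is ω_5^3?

ω_5^3 = e^(-2πi·3/5)
= cos(-2π·3/5) + i·sin(-2π·3/5)
= cos(-6π/5) + i·sin(-6π/5)

ω_5^3 = cos(-6π/5) + i·sin(-6π/5) = -0.8090+0.5878i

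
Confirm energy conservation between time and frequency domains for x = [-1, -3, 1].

Time domain:
Σ|x[n]|² = |-1|² + |-3|² + |1|² = 11.0000

Frequency domain:
(1/3)Σ|X[k]|² = (1/3)(|-3|² + |3.4641i|² + |-3.4641i|²) = (1/3)·33.0000 = 11.0000

Both sides agree, confirming Parseval's theorem.

Σ|x[n]|² = (1/N)Σ|X[k]|² = 11.0000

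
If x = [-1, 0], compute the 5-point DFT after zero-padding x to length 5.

Original 2-point DFT: [-1, -1]
Zero-padded 5-point DFT provides frequency interpolation.

DFT_5([x, 0, ...]) = [-1, -1, -1, -1, -1]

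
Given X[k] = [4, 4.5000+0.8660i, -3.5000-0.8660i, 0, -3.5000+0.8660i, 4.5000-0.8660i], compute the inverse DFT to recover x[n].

x[n] = (1/6) Σ(k=0 to 5) X[k] · e^(2πikn/6)

Computing each x[n]:
x[0] = 1
x[1] = 2
x[2] = 0
x[3] = -2
x[4] = 1
x[5] = 2

x = [1, 2, 0, -2, 1, 2]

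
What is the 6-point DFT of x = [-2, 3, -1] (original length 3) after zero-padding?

Original 3-point DFT: [0, -3.0000-3.4641i, -3.0000+3.4641i]
Zero-padded 6-point DFT provides frequency interpolation.

DFT_6([x, 0, ...]) = [0, -1.7321i, -3.0000-3.4641i, -6, -3.0000+3.4641i, 1.7321i]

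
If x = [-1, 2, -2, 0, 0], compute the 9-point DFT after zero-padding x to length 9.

Original 5-point DFT: [-1, 1.2361-0.7265i, -3.2361-3.0777i, -3.2361+3.0777i, 1.2361+0.7265i]
Zero-padded 9-point DFT provides frequency interpolation.

DFT_9([x, 0, ...]) = [-1, 0.1848+0.6840i, 1.2267-1.2856i, -1.0000-3.4641i, -4.4115-1.9696i, -4.4115+1.9696i, -1.0000+3.4641i, 1.2267+1.2856i, 0.1848-0.6840i]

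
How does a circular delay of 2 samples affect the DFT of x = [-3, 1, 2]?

Time shift by 2: X_shifted[k] = ω_3^(2k) · X[k]
Shifted x = [1, 2, -3]

DFT(x[n-2]) = [0, 1.5000-4.3301i, 1.5000+4.3301i]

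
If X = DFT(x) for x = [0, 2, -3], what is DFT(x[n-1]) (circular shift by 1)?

Time shift by 1: X_shifted[k] = ω_3^(1k) · X[k]
Shifted x = [-3, 0, 2]

DFT(x[n-1]) = [-1, -4.0000+1.7321i, -4.0000-1.7321i]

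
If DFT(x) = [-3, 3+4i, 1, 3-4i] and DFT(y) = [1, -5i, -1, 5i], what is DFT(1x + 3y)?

By linearity: DFT(1x + 3y) = 1·DFT(x) + 3·DFT(y)
= 1·[-3, 3+4i, 1, 3-4i] + 3·[1, -5i, -1, 5i]

Computing element-wise:
Z[0] = 1·(-3) + 3·(1) = 0
Z[1] = 1·(3+4i) + 3·(-5i) = 3-11i
Z[2] = 1·(1) + 3·(-1) = -2
Z[3] = 1·(3-4i) + 3·(5i) = 3+11i

DFT(1x + 3y) = 1·X + 3·Y = [0, 3-11i, -2, 3+11i]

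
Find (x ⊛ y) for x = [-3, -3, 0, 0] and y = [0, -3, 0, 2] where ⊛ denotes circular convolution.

(x ⊛ y)[n] = Σ(m=0 to 3) x[m] · y[(n-m) mod 4]

Computing each output sample:
(x ⊛ y)[0] = -6
(x ⊛ y)[1] = 9
(x ⊛ y)[2] = 9
(x ⊛ y)[3] = -6

x ⊛ y = [-6, 9, 9, -6]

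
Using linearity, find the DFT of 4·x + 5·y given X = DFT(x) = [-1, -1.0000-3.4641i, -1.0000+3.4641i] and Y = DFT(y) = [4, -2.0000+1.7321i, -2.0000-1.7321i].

By linearity: DFT(4x + 5y) = 4·DFT(x) + 5·DFT(y)
= 4·[-1, -1.0000-3.4641i, -1.0000+3.4641i] + 5·[4, -2.0000+1.7321i, -2.0000-1.7321i]

Computing element-wise:
Z[0] = 4·(-1) + 5·(4) = 16
Z[1] = 4·(-1.0000-3.4641i) + 5·(-2.0000+1.7321i) = -14.0000-5.1959i
Z[2] = 4·(-1.0000+3.4641i) + 5·(-2.0000-1.7321i) = -14.0000+5.1959i

DFT(4x + 5y) = 4·X + 5·Y = [16, -14.0000-5.1959i, -14.0000+5.1959i]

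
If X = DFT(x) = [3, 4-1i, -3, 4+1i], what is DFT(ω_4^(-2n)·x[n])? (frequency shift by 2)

Modulation property: DFT(ω_4^(-2n)·x[n]) = X[(k-2) mod 4], so circularly shift X by 2 positions.

X[k-2] = [-3, 4+1i, 3, 4-1i]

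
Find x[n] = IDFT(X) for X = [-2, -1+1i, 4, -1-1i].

x[n] = (1/4) Σ(k=0 to 3) X[k] · e^(2πikn/4)

Computing each x[n]:
x[0] = 0
x[1] = -2
x[2] = 1
x[3] = -1

x = [0, -2, 1, -1]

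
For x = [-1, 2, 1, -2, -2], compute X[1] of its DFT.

X[1] = Σ(n=0 to 4) x[n] · ω_5^(1n) where ω_5 = e^(-2πi/5)
= (-1)·ω_5^0 + (2)·ω_5^1 + (1)·ω_5^2 + (-2)·ω_5^3 + (-2)·ω_5^4

X[1] = -0.1910-5.5676i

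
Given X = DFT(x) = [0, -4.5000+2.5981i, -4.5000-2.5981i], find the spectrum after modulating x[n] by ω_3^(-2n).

Modulation property: DFT(ω_3^(-2n)·x[n]) = X[(k-2) mod 3], so circularly shift X by 2 positions.

X[k-2] = [-4.5000+2.5981i, -4.5000-2.5981i, 0]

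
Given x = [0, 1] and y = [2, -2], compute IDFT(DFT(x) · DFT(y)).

(x ⊛ y)[n] = Σ(m=0 to 1) x[m] · y[(n-m) mod 2]

Computing each output sample:
(x ⊛ y)[0] = -2
(x ⊛ y)[1] = 2

x ⊛ y = [-2, 2]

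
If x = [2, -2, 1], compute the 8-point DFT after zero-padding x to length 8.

Original 3-point DFT: [1, 2.5000+2.5981i, 2.5000-2.5981i]
Zero-padded 8-point DFT provides frequency interpolation.

DFT_8([x, 0, ...]) = [1, 0.5858+0.4142i, 1+2i, 3.4142+2.4142i, 5, 3.4142-2.4142i, 1-2i, 0.5858-0.4142i]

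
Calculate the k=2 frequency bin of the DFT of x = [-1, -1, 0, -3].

X[2] = Σ(n=0 to 3) x[n] · ω_4^(2n) where ω_4 = e^(-2πi/4)
= (-1)·ω_4^0 + (-1)·ω_4^2 + (0)·ω_4^4 + (-3)·ω_4^6

X[2] = 3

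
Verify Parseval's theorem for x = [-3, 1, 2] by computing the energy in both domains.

Time domain:
Σ|x[n]|² = |-3|² + |1|² + |2|² = 14.0000

Frequency domain:
(1/3)Σ|X[k]|² = (1/3)(|0|² + |-4.5000+0.8660i|² + |-4.5000-0.8660i|²) = (1/3)·42.0000 = 14.0000

Both sides agree, confirming Parseval's theorem.

Σ|x[n]|² = (1/N)Σ|X[k]|² = 14.0000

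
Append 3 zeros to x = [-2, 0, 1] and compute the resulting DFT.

Original 3-point DFT: [-1, -2.5000+0.8660i, -2.5000-0.8660i]
Zero-padded 6-point DFT provides frequency interpolation.

DFT_6([x, 0, ...]) = [-1, -2.5000-0.8660i, -2.5000+0.8660i, -1, -2.5000-0.8660i, -2.5000+0.8660i]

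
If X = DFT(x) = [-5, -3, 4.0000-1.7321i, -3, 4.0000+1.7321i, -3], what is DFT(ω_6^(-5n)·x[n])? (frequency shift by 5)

Modulation property: DFT(ω_6^(-5n)·x[n]) = X[(k-5) mod 6], so circularly shift X by 5 positions.

X[k-5] = [-3, 4.0000-1.7321i, -3, 4.0000+1.7321i, -3, -5]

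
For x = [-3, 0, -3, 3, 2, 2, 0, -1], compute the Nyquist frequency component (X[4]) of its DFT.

X[4] = Σ(n=0 to 7) x[n] · ω_8^(4n) where ω_8 = e^(-2πi/8)
= (-3)·ω_8^0 + (0)·ω_8^4 + (-3)·ω_8^8 + (3)·ω_8^12 + (2)·ω_8^16 + (2)·ω_8^20 + (0)·ω_8^24 + (-1)·ω_8^28

X[4] = -8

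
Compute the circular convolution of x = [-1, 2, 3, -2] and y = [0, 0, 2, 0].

(x ⊛ y)[n] = Σ(m=0 to 3) x[m] · y[(n-m) mod 4]

Computing each output sample:
(x ⊛ y)[0] = 6
(x ⊛ y)[1] = -4
(x ⊛ y)[2] = -2
(x ⊛ y)[3] = 4

x ⊛ y = [6, -4, -2, 4]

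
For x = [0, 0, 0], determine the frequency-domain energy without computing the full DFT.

Parseval: Σ|x[n]|² = (1/N)Σ|X[k]|², so Σ|X[k]|² = N·Σ|x[n]|² = 3·0.0000

Σ|X[k]|² = N·Σ|x[n]|² = 3·0.0000 = 0.0000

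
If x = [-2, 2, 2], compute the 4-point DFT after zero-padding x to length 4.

Original 3-point DFT: [2, -4, -4]
Zero-padded 4-point DFT provides frequency interpolation.

DFT_4([x, 0, ...]) = [2, -4-2i, -2, -4+2i]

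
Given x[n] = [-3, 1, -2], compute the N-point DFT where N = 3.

X[k] = Σ(n=0 to 2) x[n] · ω_3^(nk)
where ω_3 = e^(-2πi/3)

Computing each X[k]:
X[0] = -4
X[1] = -2.5000-2.5981i
X[2] = -2.5000+2.5981i

X = [-4, -2.5000-2.5981i, -2.5000+2.5981i]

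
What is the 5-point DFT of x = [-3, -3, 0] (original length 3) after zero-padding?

Original 3-point DFT: [-6, -1.5000+2.5981i, -1.5000-2.5981i]
Zero-padded 5-point DFT provides frequency interpolation.

DFT_5([x, 0, ...]) = [-6, -3.9271+2.8532i, -0.5729+1.7634i, -0.5729-1.7634i, -3.9271-2.8532i]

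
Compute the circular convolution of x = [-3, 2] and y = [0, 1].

(x ⊛ y)[n] = Σ(m=0 to 1) x[m] · y[(n-m) mod 2]

Computing each output sample:
(x ⊛ y)[0] = 2
(x ⊛ y)[1] = -3

x ⊛ y = [2, -3]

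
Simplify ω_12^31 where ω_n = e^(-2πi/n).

Since ω_12^12 = 1, powers reduce modulo 12.
31 mod 12 = 7
So ω_12^31 = ω_12^7 = e^(-2πi·7/12)

ω_12^31 = ω_12^7 = -0.8660+0.5000i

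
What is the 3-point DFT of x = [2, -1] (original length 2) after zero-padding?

Original 2-point DFT: [1, 3]
Zero-padded 3-point DFT provides frequency interpolation.

DFT_3([x, 0, ...]) = [1, 2.5000+0.8660i, 2.5000-0.8660i]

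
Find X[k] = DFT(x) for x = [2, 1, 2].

X[k] = Σ(n=0 to 2) x[n] · ω_3^(nk)
where ω_3 = e^(-2πi/3)

Computing each X[k]:
X[0] = 5
X[1] = 0.5000+0.8660i
X[2] = 0.5000-0.8660i

X = [5, 0.5000+0.8660i, 0.5000-0.8660i]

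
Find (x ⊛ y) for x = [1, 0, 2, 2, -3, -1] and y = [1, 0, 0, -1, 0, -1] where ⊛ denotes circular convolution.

(x ⊛ y)[n] = Σ(m=0 to 5) x[m] · y[(n-m) mod 6]

Computing each output sample:
(x ⊛ y)[0] = -1
(x ⊛ y)[1] = 1
(x ⊛ y)[2] = 1
(x ⊛ y)[3] = 4
(x ⊛ y)[4] = -2
(x ⊛ y)[5] = -4

x ⊛ y = [-1, 1, 1, 4, -2, -4]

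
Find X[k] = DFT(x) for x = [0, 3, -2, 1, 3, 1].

X[k] = Σ(n=0 to 5) x[n] · ω_6^(nk)
where ω_6 = e^(-2πi/6)

Computing each X[k]:
X[0] = 6
X[1] = 0.5000+2.5981i
X[2] = -1.5000-6.0622i
X[3] = -4
X[4] = -1.5000+6.0622i
X[5] = 0.5000-2.5981i

X = [6, 0.5000+2.5981i, -1.5000-6.0622i, -4, -1.5000+6.0622i, 0.5000-2.5981i]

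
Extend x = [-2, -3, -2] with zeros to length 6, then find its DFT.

Original 3-point DFT: [-7, 0.5000+0.8660i, 0.5000-0.8660i]
Zero-padded 6-point DFT provides frequency interpolation.

DFT_6([x, 0, ...]) = [-7, -2.5000+4.3301i, 0.5000+0.8660i, -1, 0.5000-0.8660i, -2.5000-4.3301i]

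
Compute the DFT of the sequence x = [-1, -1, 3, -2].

X[k] = Σ(n=0 to 3) x[n] · ω_4^(nk)
where ω_4 = e^(-2πi/4)

Computing each X[k]:
X[0] = -1
X[1] = -4-1i
X[2] = 5
X[3] = -4+1i

X = [-1, -4-1i, 5, -4+1i]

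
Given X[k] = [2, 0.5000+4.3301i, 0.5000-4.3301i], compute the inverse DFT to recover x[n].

x[n] = (1/3) Σ(k=0 to 2) X[k] · e^(2πikn/3)

Computing each x[n]:
x[0] = 1
x[1] = -2
x[2] = 3

x = [1, -2, 3]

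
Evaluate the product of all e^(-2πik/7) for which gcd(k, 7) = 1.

The primitive 7th roots of unity are ω_7^k for k coprime to 7: k ∈ {1, 2, 3, 4, 5, 6}
Their product equals the constant term of the cyclotomic polynomial Φ_7(x) up to sign.
For n ≥ 3, the product of all primitive nth roots of unity is 1. (For n=1 it is 1; for n=2 it is -1.)

1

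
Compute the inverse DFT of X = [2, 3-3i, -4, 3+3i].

x[n] = (1/4) Σ(k=0 to 3) X[k] · e^(2πikn/4)

Computing each x[n]:
x[0] = 1
x[1] = 3
x[2] = -2
x[3] = 0

x = [1, 3, -2, 0]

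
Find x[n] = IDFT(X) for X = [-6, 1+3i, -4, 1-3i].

x[n] = (1/4) Σ(k=0 to 3) X[k] · e^(2πikn/4)

Computing each x[n]:
x[0] = -2
x[1] = -2
x[2] = -3
x[3] = 1

x = [-2, -2, -3, 1]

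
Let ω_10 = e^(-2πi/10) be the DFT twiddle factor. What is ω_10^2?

ω_10^2 = e^(-2πi·2/10)
= cos(-2π·2/10) + i·sin(-2π·2/10)
= cos(-4π/10) + i·sin(-4π/10)

ω_10^2 = cos(-4π/10) + i·sin(-4π/10) = 0.3090-0.9511i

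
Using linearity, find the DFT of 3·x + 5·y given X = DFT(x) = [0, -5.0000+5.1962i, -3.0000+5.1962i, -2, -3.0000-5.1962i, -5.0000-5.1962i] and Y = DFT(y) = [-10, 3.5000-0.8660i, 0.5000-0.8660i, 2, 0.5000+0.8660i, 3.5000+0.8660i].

By linearity: DFT(3x + 5y) = 3·DFT(x) + 5·DFT(y)
= 3·[0, -5.0000+5.1962i, -3.0000+5.1962i, -2, -3.0000-5.1962i, -5.0000-5.1962i] + 5·[-10, 3.5000-0.8660i, 0.5000-0.8660i, 2, 0.5000+0.8660i, 3.5000+0.8660i]

Computing element-wise:
Z[0] = 3·(0) + 5·(-10) = -50
Z[1] = 3·(-5.0000+5.1962i) + 5·(3.5000-0.8660i) = 2.5000+11.2586i
Z[2] = 3·(-3.0000+5.1962i) + 5·(0.5000-0.8660i) = -6.5000+11.2586i
Z[3] = 3·(-2) + 5·(2) = 4
Z[4] = 3·(-3.0000-5.1962i) + 5·(0.5000+0.8660i) = -6.5000-11.2586i
Z[5] = 3·(-5.0000-5.1962i) + 5·(3.5000+0.8660i) = 2.5000-11.2586i

DFT(3x + 5y) = 3·X + 5·Y = [-50, 2.5000+11.2586i, -6.5000+11.2586i, 4, -6.5000-11.2586i, 2.5000-11.2586i]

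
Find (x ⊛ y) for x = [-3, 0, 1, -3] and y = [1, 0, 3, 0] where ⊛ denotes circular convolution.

(x ⊛ y)[n] = Σ(m=0 to 3) x[m] · y[(n-m) mod 4]

Computing each output sample:
(x ⊛ y)[0] = 0
(x ⊛ y)[1] = -9
(x ⊛ y)[2] = -8
(x ⊛ y)[3] = -3

x ⊛ y = [0, -9, -8, -3]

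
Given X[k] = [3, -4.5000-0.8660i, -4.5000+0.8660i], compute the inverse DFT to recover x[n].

x[n] = (1/3) Σ(k=0 to 2) X[k] · e^(2πikn/3)

Computing each x[n]:
x[0] = -2
x[1] = 3
x[2] = 2

x = [-2, 3, 2]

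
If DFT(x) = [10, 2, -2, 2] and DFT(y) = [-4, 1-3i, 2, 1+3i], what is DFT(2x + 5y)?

By linearity: DFT(2x + 5y) = 2·DFT(x) + 5·DFT(y)
= 2·[10, 2, -2, 2] + 5·[-4, 1-3i, 2, 1+3i]

Computing element-wise:
Z[0] = 2·(10) + 5·(-4) = 0
Z[1] = 2·(2) + 5·(1-3i) = 9-15i
Z[2] = 2·(-2) + 5·(2) = 6
Z[3] = 2·(2) + 5·(1+3i) = 9+15i

DFT(2x + 5y) = 2·X + 5·Y = [0, 9-15i, 6, 9+15i]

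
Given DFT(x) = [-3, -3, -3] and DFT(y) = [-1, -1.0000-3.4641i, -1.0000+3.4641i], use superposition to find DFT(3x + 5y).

By linearity: DFT(3x + 5y) = 3·DFT(x) + 5·DFT(y)
= 3·[-3, -3, -3] + 5·[-1, -1.0000-3.4641i, -1.0000+3.4641i]

Computing element-wise:
Z[0] = 3·(-3) + 5·(-1) = -14
Z[1] = 3·(-3) + 5·(-1.0000-3.4641i) = -14.0000-17.3205i
Z[2] = 3·(-3) + 5·(-1.0000+3.4641i) = -14.0000+17.3205i

DFT(3x + 5y) = 3·X + 5·Y = [-14, -14.0000-17.3205i, -14.0000+17.3205i]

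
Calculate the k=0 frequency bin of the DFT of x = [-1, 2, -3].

X[0] = Σ(n=0 to 2) x[n] · ω_3^0 = Σ x[n]
= (-1) + (2) + (-3)

X[0] = -2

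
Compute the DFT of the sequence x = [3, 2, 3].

X[k] = Σ(n=0 to 2) x[n] · ω_3^(nk)
where ω_3 = e^(-2πi/3)

Computing each X[k]:
X[0] = 8
X[1] = 0.5000+0.8660i
X[2] = 0.5000-0.8660i

X = [8, 0.5000+0.8660i, 0.5000-0.8660i]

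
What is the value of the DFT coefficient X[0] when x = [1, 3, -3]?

X[0] = Σ(n=0 to 2) x[n] · ω_3^0 = Σ x[n]
= (1) + (3) + (-3)

X[0] = 1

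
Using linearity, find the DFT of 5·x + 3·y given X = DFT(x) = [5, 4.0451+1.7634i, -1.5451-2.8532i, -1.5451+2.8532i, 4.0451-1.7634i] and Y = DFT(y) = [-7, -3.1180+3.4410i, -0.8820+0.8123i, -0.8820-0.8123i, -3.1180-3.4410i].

By linearity: DFT(5x + 3y) = 5·DFT(x) + 3·DFT(y)
= 5·[5, 4.0451+1.7634i, -1.5451-2.8532i, -1.5451+2.8532i, 4.0451-1.7634i] + 3·[-7, -3.1180+3.4410i, -0.8820+0.8123i, -0.8820-0.8123i, -3.1180-3.4410i]

Computing element-wise:
Z[0] = 5·(5) + 3·(-7) = 4
Z[1] = 5·(4.0451+1.7634i) + 3·(-3.1180+3.4410i) = 10.8715+19.1400i
Z[2] = 5·(-1.5451-2.8532i) + 3·(-0.8820+0.8123i) = -10.3715-11.8291i
Z[3] = 5·(-1.5451+2.8532i) + 3·(-0.8820-0.8123i) = -10.3715+11.8291i
Z[4] = 5·(4.0451-1.7634i) + 3·(-3.1180-3.4410i) = 10.8715-19.1400i

DFT(5x + 3y) = 5·X + 3·Y = [4, 10.8715+19.1400i, -10.3715-11.8291i, -10.3715+11.8291i, 10.8715-19.1400i]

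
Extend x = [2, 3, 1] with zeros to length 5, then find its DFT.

Original 3-point DFT: [6, -1.7321i, 1.7321i]
Zero-padded 5-point DFT provides frequency interpolation.

DFT_5([x, 0, ...]) = [6, 2.1180-3.4410i, -0.1180-0.8123i, -0.1180+0.8123i, 2.1180+3.4410i]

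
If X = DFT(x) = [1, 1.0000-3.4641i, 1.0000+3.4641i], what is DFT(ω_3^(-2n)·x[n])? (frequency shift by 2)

Modulation property: DFT(ω_3^(-2n)·x[n]) = X[(k-2) mod 3], so circularly shift X by 2 positions.

X[k-2] = [1.0000-3.4641i, 1.0000+3.4641i, 1]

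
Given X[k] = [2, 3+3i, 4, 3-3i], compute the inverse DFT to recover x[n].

x[n] = (1/4) Σ(k=0 to 3) X[k] · e^(2πikn/4)

Computing each x[n]:
x[0] = 3
x[1] = -2
x[2] = 0
x[3] = 1

x = [3, -2, 0, 1]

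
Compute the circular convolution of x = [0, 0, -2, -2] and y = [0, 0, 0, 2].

(x ⊛ y)[n] = Σ(m=0 to 3) x[m] · y[(n-m) mod 4]

Computing each output sample:
(x ⊛ y)[0] = 0
(x ⊛ y)[1] = -4
(x ⊛ y)[2] = -4
(x ⊛ y)[3] = 0

x ⊛ y = [0, -4, -4, 0]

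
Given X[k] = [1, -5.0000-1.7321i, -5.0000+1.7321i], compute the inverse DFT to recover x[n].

x[n] = (1/3) Σ(k=0 to 2) X[k] · e^(2πikn/3)

Computing each x[n]:
x[0] = -3
x[1] = 3
x[2] = 1

x = [-3, 3, 1]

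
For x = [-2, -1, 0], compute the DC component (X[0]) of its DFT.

X[0] = Σ(n=0 to 2) x[n] · ω_3^0 = Σ x[n]
= (-2) + (-1) + (0)

X[0] = -3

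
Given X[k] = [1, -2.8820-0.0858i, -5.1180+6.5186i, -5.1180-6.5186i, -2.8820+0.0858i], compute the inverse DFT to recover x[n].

x[n] = (1/5) Σ(k=0 to 4) X[k] · e^(2πikn/5)

Computing each x[n]:
x[0] = -3
x[1] = 0
x[2] = 3
x[3] = -2
x[4] = 3

x = [-3, 0, 3, -2, 3]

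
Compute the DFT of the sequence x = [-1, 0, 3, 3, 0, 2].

X[k] = Σ(n=0 to 5) x[n] · ω_6^(nk)
where ω_6 = e^(-2πi/6)

Computing each X[k]:
X[0] = 7
X[1] = -4.5000-0.8660i
X[2] = -0.5000+4.3301i
X[3] = -3
X[4] = -0.5000-4.3301i
X[5] = -4.5000+0.8660i

X = [7, -4.5000-0.8660i, -0.5000+4.3301i, -3, -0.5000-4.3301i, -4.5000+0.8660i]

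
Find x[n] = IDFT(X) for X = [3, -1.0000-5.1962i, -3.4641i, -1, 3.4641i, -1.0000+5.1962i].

x[n] = (1/6) Σ(k=0 to 5) X[k] · e^(2πikn/6)

Computing each x[n]:
x[0] = 0
x[1] = 3
x[2] = 1
x[3] = 1
x[4] = 0
x[5] = -2

x = [0, 3, 1, 1, 0, -2]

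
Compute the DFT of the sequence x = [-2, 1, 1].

X[k] = Σ(n=0 to 2) x[n] · ω_3^(nk)
where ω_3 = e^(-2πi/3)

Computing each X[k]:
X[0] = 0
X[1] = -3
X[2] = -3

X = [0, -3, -3]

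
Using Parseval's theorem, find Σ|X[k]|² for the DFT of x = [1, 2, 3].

Parseval: Σ|x[n]|² = (1/N)Σ|X[k]|², so Σ|X[k]|² = N·Σ|x[n]|² = 3·14.0000

Σ|X[k]|² = N·Σ|x[n]|² = 3·14.0000 = 42.0000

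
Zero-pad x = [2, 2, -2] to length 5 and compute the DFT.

Original 3-point DFT: [2, 2.0000-3.4641i, 2.0000+3.4641i]
Zero-padded 5-point DFT provides frequency interpolation.

DFT_5([x, 0, ...]) = [2, 4.2361-0.7265i, -0.2361-3.0777i, -0.2361+3.0777i, 4.2361+0.7265i]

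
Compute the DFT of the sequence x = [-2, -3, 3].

X[k] = Σ(n=0 to 2) x[n] · ω_3^(nk)
where ω_3 = e^(-2πi/3)

Computing each X[k]:
X[0] = -2
X[1] = -2.0000+5.1962i
X[2] = -2.0000-5.1962i

X = [-2, -2.0000+5.1962i, -2.0000-5.1962i]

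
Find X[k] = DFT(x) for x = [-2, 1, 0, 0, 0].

X[k] = Σ(n=0 to 4) x[n] · ω_5^(nk)
where ω_5 = e^(-2πi/5)

Computing each X[k]:
X[0] = -1
X[1] = -1.6910-0.9511i
X[2] = -2.8090-0.5878i
X[3] = -2.8090+0.5878i
X[4] = -1.6910+0.9511i

X = [-1, -1.6910-0.9511i, -2.8090-0.5878i, -2.8090+0.5878i, -1.6910+0.9511i]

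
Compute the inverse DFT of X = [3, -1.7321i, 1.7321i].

x[n] = (1/3) Σ(k=0 to 2) X[k] · e^(2πikn/3)

Computing each x[n]:
x[0] = 1
x[1] = 2
x[2] = 0

x = [1, 2, 0]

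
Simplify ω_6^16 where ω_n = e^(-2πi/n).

Since ω_6^6 = 1, powers reduce modulo 6.
16 mod 6 = 4
So ω_6^16 = ω_6^4 = e^(-2πi·4/6)

ω_6^16 = ω_6^4 = -0.5000+0.8660i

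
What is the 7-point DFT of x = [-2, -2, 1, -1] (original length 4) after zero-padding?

Original 4-point DFT: [-4, -3+1i, 2, -3-1i]
Zero-padded 7-point DFT provides frequency interpolation.

DFT_7([x, 0, ...]) = [-4, -2.5685+1.0226i, -3.0794+1.6019i, 0.6479+2.6245i, 0.6479-2.6245i, -3.0794-1.6019i, -2.5685-1.0226i]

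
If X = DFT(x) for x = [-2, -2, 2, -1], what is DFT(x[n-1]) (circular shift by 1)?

Time shift by 1: X_shifted[k] = ω_4^(1k) · X[k]
Shifted x = [-1, -2, -2, 2]

DFT(x[n-1]) = [-3, 1+4i, -3, 1-4i]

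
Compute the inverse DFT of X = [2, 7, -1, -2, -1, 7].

x[n] = (1/6) Σ(k=0 to 5) X[k] · e^(2πikn/6)

Computing each x[n]:
x[0] = 2
x[1] = 2
x[2] = -1
x[3] = -2
x[4] = -1
x[5] = 2

x = [2, 2, -1, -2, -1, 2]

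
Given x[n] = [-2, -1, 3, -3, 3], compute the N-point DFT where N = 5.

X[k] = Σ(n=0 to 4) x[n] · ω_5^(nk)
where ω_5 = e^(-2πi/5)

Computing each X[k]:
X[0] = 0
X[1] = -1.3820+0.2775i
X[2] = -3.6180+8.0575i
X[3] = -3.6180-8.0575i
X[4] = -1.3820-0.2775i

X = [0, -1.3820+0.2775i, -3.6180+8.0575i, -3.6180-8.0575i, -1.3820-0.2775i]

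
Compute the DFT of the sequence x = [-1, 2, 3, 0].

X[k] = Σ(n=0 to 3) x[n] · ω_4^(nk)
where ω_4 = e^(-2πi/4)

Computing each X[k]:
X[0] = 4
X[1] = -4-2i
X[2] = 0
X[3] = -4+2i

X = [4, -4-2i, 0, -4+2i]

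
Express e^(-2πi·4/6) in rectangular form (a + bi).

ω_6^4 = e^(-2πi·4/6)
= cos(-2π·4/6) + i·sin(-2π·4/6)
= cos(-8π/6) + i·sin(-8π/6)

ω_6^4 = cos(-8π/6) + i·sin(-8π/6) = -0.5000+0.8660i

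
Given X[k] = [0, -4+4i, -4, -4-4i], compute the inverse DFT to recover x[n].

x[n] = (1/4) Σ(k=0 to 3) X[k] · e^(2πikn/4)

Computing each x[n]:
x[0] = -3
x[1] = -1
x[2] = 1
x[3] = 3

x = [-3, -1, 1, 3]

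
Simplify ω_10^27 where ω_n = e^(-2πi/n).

Since ω_10^10 = 1, powers reduce modulo 10.
27 mod 10 = 7
So ω_10^27 = ω_10^7 = e^(-2πi·7/10)

ω_10^27 = ω_10^7 = -0.3090+0.9511i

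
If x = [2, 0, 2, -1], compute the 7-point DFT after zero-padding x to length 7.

Original 4-point DFT: [3, -1i, 5, 1i]
Zero-padded 7-point DFT provides frequency interpolation.

DFT_7([x, 0, ...]) = [3, 2.4559-1.5160i, -0.4254+0.0859i, 3.4695+2.5386i, 3.4695-2.5386i, -0.4254-0.0859i, 2.4559+1.5160i]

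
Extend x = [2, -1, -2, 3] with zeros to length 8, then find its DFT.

Original 4-point DFT: [2, 4+4i, -2, 4-4i]
Zero-padded 8-point DFT provides frequency interpolation.

DFT_8([x, 0, ...]) = [2, -0.8284+0.5858i, 4+4i, 4.8284-3.4142i, -2, 4.8284+3.4142i, 4-4i, -0.8284-0.5858i]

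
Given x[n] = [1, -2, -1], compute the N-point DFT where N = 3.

X[k] = Σ(n=0 to 2) x[n] · ω_3^(nk)
where ω_3 = e^(-2πi/3)

Computing each X[k]:
X[0] = -2
X[1] = 2.5000+0.8660i
X[2] = 2.5000-0.8660i

X = [-2, 2.5000+0.8660i, 2.5000-0.8660i]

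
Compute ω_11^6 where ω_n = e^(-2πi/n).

ω_11^6 = e^(-2πi·6/11)
= cos(-2π·6/11) + i·sin(-2π·6/11)
= cos(-12π/11) + i·sin(-12π/11)

ω_11^6 = cos(-12π/11) + i·sin(-12π/11) = -0.9595+0.2817i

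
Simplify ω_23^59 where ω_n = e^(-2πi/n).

Since ω_23^23 = 1, powers reduce modulo 23.
59 mod 23 = 13
So ω_23^59 = ω_23^13 = e^(-2πi·13/23)

ω_23^59 = ω_23^13 = -0.9172+0.3984i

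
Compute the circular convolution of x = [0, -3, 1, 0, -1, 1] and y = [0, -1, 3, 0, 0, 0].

(x ⊛ y)[n] = Σ(m=0 to 5) x[m] · y[(n-m) mod 6]

Computing each output sample:
(x ⊛ y)[0] = -4
(x ⊛ y)[1] = 3
(x ⊛ y)[2] = 3
(x ⊛ y)[3] = -10
(x ⊛ y)[4] = 3
(x ⊛ y)[5] = 1

x ⊛ y = [-4, 3, 3, -10, 3, 1]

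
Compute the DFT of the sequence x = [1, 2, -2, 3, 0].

X[k] = Σ(n=0 to 4) x[n] · ω_5^(nk)
where ω_5 = e^(-2πi/5)

Computing each X[k]:
X[0] = 4
X[1] = 0.8090+1.0368i
X[2] = -0.3090-5.9309i
X[3] = -0.3090+5.9309i
X[4] = 0.8090-1.0368i

X = [4, 0.8090+1.0368i, -0.3090-5.9309i, -0.3090+5.9309i, 0.8090-1.0368i]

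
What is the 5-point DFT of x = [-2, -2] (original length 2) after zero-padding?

Original 2-point DFT: [-4, 0]
Zero-padded 5-point DFT provides frequency interpolation.

DFT_5([x, 0, ...]) = [-4, -2.6180+1.9021i, -0.3820+1.1756i, -0.3820-1.1756i, -2.6180-1.9021i]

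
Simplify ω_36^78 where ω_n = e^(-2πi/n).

Since ω_36^36 = 1, powers reduce modulo 36.
78 mod 36 = 6
So ω_36^78 = ω_36^6 = e^(-2πi·6/36)

ω_36^78 = ω_36^6 = 0.5000-0.8660i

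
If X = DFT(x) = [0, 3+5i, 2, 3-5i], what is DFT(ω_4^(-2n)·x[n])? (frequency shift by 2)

Modulation property: DFT(ω_4^(-2n)·x[n]) = X[(k-2) mod 4], so circularly shift X by 2 positions.

X[k-2] = [2, 3-5i, 0, 3+5i]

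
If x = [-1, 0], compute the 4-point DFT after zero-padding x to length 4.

Original 2-point DFT: [-1, -1]
Zero-padded 4-point DFT provides frequency interpolation.

DFT_4([x, 0, ...]) = [-1, -1, -1, -1]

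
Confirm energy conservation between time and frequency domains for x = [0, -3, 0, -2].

Time domain:
Σ|x[n]|² = |0|² + |-3|² + |0|² + |-2|² = 13.0000

Frequency domain:
(1/4)Σ|X[k]|² = (1/4)(|-5|² + |1i|² + |5|² + |-1i|²) = (1/4)·52.0000 = 13.0000

Both sides agree, confirming Parseval's theorem.

Σ|x[n]|² = (1/N)Σ|X[k]|² = 13.0000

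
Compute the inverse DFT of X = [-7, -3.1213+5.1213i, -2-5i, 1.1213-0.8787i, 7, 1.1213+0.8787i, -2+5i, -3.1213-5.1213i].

x[n] = (1/8) Σ(k=0 to 7) X[k] · e^(2πikn/8)

Computing each x[n]:
x[0] = -1
x[1] = -2
x[2] = -1
x[3] = -3
x[4] = 0
x[5] = 1
x[6] = 2
x[7] = -3

x = [-1, -2, -1, -3, 0, 1, 2, -3]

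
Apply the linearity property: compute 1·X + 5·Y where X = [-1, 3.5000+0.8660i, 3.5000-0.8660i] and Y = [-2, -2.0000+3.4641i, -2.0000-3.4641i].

By linearity: DFT(1x + 5y) = 1·DFT(x) + 5·DFT(y)
= 1·[-1, 3.5000+0.8660i, 3.5000-0.8660i] + 5·[-2, -2.0000+3.4641i, -2.0000-3.4641i]

Computing element-wise:
Z[0] = 1·(-1) + 5·(-2) = -11
Z[1] = 1·(3.5000+0.8660i) + 5·(-2.0000+3.4641i) = -6.5000+18.1865i
Z[2] = 1·(3.5000-0.8660i) + 5·(-2.0000-3.4641i) = -6.5000-18.1865i

DFT(1x + 5y) = 1·X + 5·Y = [-11, -6.5000+18.1865i, -6.5000-18.1865i]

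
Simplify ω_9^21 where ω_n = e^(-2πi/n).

Since ω_9^9 = 1, powers reduce modulo 9.
21 mod 9 = 3
So ω_9^21 = ω_9^3 = e^(-2πi·3/9)

ω_9^21 = ω_9^3 = -0.5000-0.8660i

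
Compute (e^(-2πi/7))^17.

Since ω_7^7 = 1, powers reduce modulo 7.
17 mod 7 = 3
So ω_7^17 = ω_7^3 = e^(-2πi·3/7)

ω_7^17 = ω_7^3 = -0.9010-0.4339i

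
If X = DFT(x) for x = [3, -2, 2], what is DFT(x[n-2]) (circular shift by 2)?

Time shift by 2: X_shifted[k] = ω_3^(2k) · X[k]
Shifted x = [-2, 2, 3]

DFT(x[n-2]) = [3, -4.5000+0.8660i, -4.5000-0.8660i]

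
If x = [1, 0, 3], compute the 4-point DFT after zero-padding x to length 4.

Original 3-point DFT: [4, -0.5000+2.5981i, -0.5000-2.5981i]
Zero-padded 4-point DFT provides frequency interpolation.

DFT_4([x, 0, ...]) = [4, -2, 4, -2]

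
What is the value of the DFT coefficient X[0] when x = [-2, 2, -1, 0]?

X[0] = Σ(n=0 to 3) x[n] · ω_4^0 = Σ x[n]
= (-2) + (2) + (-1) + (0)

X[0] = -1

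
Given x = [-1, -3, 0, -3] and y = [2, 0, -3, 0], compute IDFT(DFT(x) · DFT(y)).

(x ⊛ y)[n] = Σ(m=0 to 3) x[m] · y[(n-m) mod 4]

Computing each output sample:
(x ⊛ y)[0] = -2
(x ⊛ y)[1] = 3
(x ⊛ y)[2] = 3
(x ⊛ y)[3] = 3

x ⊛ y = [-2, 3, 3, 3]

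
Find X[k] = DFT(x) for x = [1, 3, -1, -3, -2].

X[k] = Σ(n=0 to 4) x[n] · ω_5^(nk)
where ω_5 = e^(-2πi/5)

Computing each X[k]:
X[0] = -2
X[1] = 4.5451-5.9309i
X[2] = -1.0451-1.0368i
X[3] = -1.0451+1.0368i
X[4] = 4.5451+5.9309i

X = [-2, 4.5451-5.9309i, -1.0451-1.0368i, -1.0451+1.0368i, 4.5451+5.9309i]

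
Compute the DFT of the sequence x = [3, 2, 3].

X[k] = Σ(n=0 to 2) x[n] · ω_3^(nk)
where ω_3 = e^(-2πi/3)

Computing each X[k]:
X[0] = 8
X[1] = 0.5000+0.8660i
X[2] = 0.5000-0.8660i

X = [8, 0.5000+0.8660i, 0.5000-0.8660i]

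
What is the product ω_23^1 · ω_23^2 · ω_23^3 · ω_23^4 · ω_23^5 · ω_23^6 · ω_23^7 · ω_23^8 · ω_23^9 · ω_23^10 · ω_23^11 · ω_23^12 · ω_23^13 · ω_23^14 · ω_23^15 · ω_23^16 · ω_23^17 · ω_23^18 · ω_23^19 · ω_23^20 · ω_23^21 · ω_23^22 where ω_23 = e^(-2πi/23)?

The primitive 23rd roots of unity are ω_23^k for k coprime to 23: k ∈ {1, 2, 3, 4, 5, 6, 7, 8, 9, 10, 11, 12, 13, 14, 15, 16, 17, 18, 19, 20, 21, 22}
Their product equals the constant term of the cyclotomic polynomial Φ_23(x) up to sign.
For n ≥ 3, the product of all primitive nth roots of unity is 1. (For n=1 it is 1; for n=2 it is -1.)

1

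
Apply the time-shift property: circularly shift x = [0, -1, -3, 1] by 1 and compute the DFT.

Time shift by 1: X_shifted[k] = ω_4^(1k) · X[k]
Shifted x = [1, 0, -1, -3]

DFT(x[n-1]) = [-3, 2-3i, 3, 2+3i]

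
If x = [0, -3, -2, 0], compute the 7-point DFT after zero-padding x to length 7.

Original 4-point DFT: [-5, 2+3i, 1, 2-3i]
Zero-padded 7-point DFT provides frequency interpolation.

DFT_7([x, 0, ...]) = [-5, -1.4254+4.2954i, 2.4695+2.0570i, 1.4559-0.2620i, 1.4559+0.2620i, 2.4695-2.0570i, -1.4254-4.2954i]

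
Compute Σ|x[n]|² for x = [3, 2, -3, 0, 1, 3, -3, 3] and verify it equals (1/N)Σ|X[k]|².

Time domain:
Σ|x[n]|² = |3|² + |2|² + |-3|² + |0|² + |1|² + |3|² + |-3|² + |3|² = 50.0000

Frequency domain:
(1/8)Σ|X[k]|² = (1/8)(|6|² + |3.4142+2.8284i|² + |10-2i|² + |0.5858+2.8284i|² + |-10|² + |0.5858-2.8284i|² + |10+2i|² + |3.4142-2.8284i|²) = (1/8)·400.0000 = 50.0000

Both sides agree, confirming Parseval's theorem.

Σ|x[n]|² = (1/N)Σ|X[k]|² = 50.0000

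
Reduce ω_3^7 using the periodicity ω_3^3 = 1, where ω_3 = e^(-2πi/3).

Since ω_3^3 = 1, powers reduce modulo 3.
7 mod 3 = 1
So ω_3^7 = ω_3^1 = e^(-2πi·1/3)

ω_3^7 = ω_3^1 = -0.5000-0.8660i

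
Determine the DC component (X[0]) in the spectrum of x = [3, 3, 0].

X[0] = Σ(n=0 to 2) x[n] · ω_3^0 = Σ x[n]
= (3) + (3) + (0)

X[0] = 6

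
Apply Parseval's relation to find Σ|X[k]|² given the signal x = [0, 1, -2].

Parseval: Σ|x[n]|² = (1/N)Σ|X[k]|², so Σ|X[k]|² = N·Σ|x[n]|² = 3·5.0000

Σ|X[k]|² = N·Σ|x[n]|² = 3·5.0000 = 15.0000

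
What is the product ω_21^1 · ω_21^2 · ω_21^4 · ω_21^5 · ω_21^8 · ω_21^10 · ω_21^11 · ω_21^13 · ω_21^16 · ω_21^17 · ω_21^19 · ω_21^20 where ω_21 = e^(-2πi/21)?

The primitive 21st roots of unity are ω_21^k for k coprime to 21: k ∈ {1, 2, 4, 5, 8, 10, 11, 13, 16, 17, 19, 20}
Their product equals the constant term of the cyclotomic polynomial Φ_21(x) up to sign.
For n ≥ 3, the product of all primitive nth roots of unity is 1. (For n=1 it is 1; for n=2 it is -1.)

1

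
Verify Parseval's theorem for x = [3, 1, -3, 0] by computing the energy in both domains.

Time domain:
Σ|x[n]|² = |3|² + |1|² + |-3|² + |0|² = 19.0000

Frequency domain:
(1/4)Σ|X[k]|² = (1/4)(|1|² + |6-1i|² + |-1|² + |6+1i|²) = (1/4)·76.0000 = 19.0000

Both sides agree, confirming Parseval's theorem.

Σ|x[n]|² = (1/N)Σ|X[k]|² = 19.0000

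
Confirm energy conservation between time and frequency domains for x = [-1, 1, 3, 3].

Time domain:
Σ|x[n]|² = |-1|² + |1|² + |3|² + |3|² = 20.0000

Frequency domain:
(1/4)Σ|X[k]|² = (1/4)(|6|² + |-4+2i|² + |-2|² + |-4-2i|²) = (1/4)·80.0000 = 20.0000

Both sides agree, confirming Parseval's theorem.

Σ|x[n]|² = (1/N)Σ|X[k]|² = 20.0000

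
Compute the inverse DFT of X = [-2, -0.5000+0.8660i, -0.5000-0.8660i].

x[n] = (1/3) Σ(k=0 to 2) X[k] · e^(2πikn/3)

Computing each x[n]:
x[0] = -1
x[1] = -1
x[2] = 0

x = [-1, -1, 0]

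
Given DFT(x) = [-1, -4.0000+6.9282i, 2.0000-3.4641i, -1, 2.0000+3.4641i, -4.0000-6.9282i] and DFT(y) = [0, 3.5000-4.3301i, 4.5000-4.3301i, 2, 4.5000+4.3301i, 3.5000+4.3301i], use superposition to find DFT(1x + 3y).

By linearity: DFT(1x + 3y) = 1·DFT(x) + 3·DFT(y)
= 1·[-1, -4.0000+6.9282i, 2.0000-3.4641i, -1, 2.0000+3.4641i, -4.0000-6.9282i] + 3·[0, 3.5000-4.3301i, 4.5000-4.3301i, 2, 4.5000+4.3301i, 3.5000+4.3301i]

Computing element-wise:
Z[0] = 1·(-1) + 3·(0) = -1
Z[1] = 1·(-4.0000+6.9282i) + 3·(3.5000-4.3301i) = 6.5000-6.0621i
Z[2] = 1·(2.0000-3.4641i) + 3·(4.5000-4.3301i) = 15.5000-16.4544i
Z[3] = 1·(-1) + 3·(2) = 5
Z[4] = 1·(2.0000+3.4641i) + 3·(4.5000+4.3301i) = 15.5000+16.4544i
Z[5] = 1·(-4.0000-6.9282i) + 3·(3.5000+4.3301i) = 6.5000+6.0621i

DFT(1x + 3y) = 1·X + 3·Y = [-1, 6.5000-6.0621i, 15.5000-16.4544i, 5, 15.5000+16.4544i, 6.5000+6.0621i]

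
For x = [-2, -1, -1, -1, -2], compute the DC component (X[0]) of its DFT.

X[0] = Σ(n=0 to 4) x[n] · ω_5^0 = Σ x[n]
= (-2) + (-1) + (-1) + (-1) + (-2)

X[0] = -7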